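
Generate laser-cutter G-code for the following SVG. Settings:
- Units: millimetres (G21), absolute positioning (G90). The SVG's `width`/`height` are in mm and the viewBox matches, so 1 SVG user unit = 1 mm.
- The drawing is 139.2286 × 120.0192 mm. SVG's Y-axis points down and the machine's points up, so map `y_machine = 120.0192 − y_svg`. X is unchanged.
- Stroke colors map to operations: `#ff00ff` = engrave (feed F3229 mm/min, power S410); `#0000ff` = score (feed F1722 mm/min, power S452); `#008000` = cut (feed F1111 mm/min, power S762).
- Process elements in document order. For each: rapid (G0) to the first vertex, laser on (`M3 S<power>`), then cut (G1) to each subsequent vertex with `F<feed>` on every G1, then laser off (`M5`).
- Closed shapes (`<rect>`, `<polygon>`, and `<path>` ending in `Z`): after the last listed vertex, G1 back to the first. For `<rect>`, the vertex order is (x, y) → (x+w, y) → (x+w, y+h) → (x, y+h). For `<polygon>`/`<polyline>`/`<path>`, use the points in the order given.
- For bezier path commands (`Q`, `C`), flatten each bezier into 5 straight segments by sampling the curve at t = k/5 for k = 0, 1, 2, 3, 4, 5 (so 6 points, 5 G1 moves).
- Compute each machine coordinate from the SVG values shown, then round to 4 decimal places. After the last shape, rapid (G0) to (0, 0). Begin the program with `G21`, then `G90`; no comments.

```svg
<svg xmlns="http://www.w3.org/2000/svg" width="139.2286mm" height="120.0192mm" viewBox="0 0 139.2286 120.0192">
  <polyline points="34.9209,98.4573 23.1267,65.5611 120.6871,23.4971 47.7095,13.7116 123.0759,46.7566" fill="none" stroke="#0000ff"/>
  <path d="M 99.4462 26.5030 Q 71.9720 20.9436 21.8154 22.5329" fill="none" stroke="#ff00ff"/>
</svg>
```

G21
G90
G0 X34.9209 Y21.5619
M3 S452
G1 X23.1267 Y54.4581 F1722
G1 X120.6871 Y96.5221 F1722
G1 X47.7095 Y106.3076 F1722
G1 X123.0759 Y73.2626 F1722
M5
G0 X99.4462 Y93.5162
M3 S410
G1 X87.5492 Y95.4540 F3229
G1 X73.8377 Y96.8199 F3229
G1 X58.3115 Y97.6139 F3229
G1 X40.9707 Y97.8361 F3229
G1 X21.8154 Y97.4863 F3229
M5
G0 X0.0000 Y0.0000

Since the viewBox matches the mm dimensions, user units are millimetres directly. The only transform is the Y-flip y_m = 120.0192 − y_svg.

Shape 1 is a open polyline drawn with `<polyline>`. Its stroke #0000ff means score at S452, F1722. After flipping Y the toolpath is (34.9209,21.5619) → (23.1267,54.4581) → (120.6871,96.5221) → (47.7095,106.3076) → (123.0759,73.2626).

Shape 2 is a quadratic bezier drawn with `<path>`. Its stroke #ff00ff means engrave at S410, F3229. After flipping Y the toolpath is (99.4462,93.5162) → (87.5492,95.4540) → (73.8377,96.8199) → (58.3115,97.6139) → (40.9707,97.8361) → (21.8154,97.4863).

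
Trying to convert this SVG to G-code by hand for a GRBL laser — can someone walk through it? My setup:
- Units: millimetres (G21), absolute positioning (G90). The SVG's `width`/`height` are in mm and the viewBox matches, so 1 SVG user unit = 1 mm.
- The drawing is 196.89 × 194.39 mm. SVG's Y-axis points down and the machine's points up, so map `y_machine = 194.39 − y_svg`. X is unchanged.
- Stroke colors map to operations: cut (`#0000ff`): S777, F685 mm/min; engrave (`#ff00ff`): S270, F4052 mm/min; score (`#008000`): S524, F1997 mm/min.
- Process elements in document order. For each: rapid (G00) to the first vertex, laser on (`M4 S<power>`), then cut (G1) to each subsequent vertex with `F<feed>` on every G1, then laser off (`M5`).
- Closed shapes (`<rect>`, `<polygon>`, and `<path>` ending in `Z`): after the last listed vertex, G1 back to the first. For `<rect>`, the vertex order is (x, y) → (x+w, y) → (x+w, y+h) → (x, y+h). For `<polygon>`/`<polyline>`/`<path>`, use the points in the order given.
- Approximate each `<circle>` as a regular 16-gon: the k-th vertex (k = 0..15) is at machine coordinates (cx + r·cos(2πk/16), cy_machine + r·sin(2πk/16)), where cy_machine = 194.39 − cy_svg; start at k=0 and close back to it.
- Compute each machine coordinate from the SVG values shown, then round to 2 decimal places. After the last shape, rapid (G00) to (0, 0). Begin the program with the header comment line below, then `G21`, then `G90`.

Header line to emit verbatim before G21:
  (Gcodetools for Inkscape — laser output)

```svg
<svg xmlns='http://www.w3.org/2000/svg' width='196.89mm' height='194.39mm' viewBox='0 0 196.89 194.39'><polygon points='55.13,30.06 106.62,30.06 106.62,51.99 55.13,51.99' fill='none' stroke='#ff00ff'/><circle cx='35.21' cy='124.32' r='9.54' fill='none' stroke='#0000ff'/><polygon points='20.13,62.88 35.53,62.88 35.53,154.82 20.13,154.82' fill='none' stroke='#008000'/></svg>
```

(Gcodetools for Inkscape — laser output)
G21
G90
G00 X55.13 Y164.33
M4 S270
G1 X106.62 Y164.33 F4052
G1 X106.62 Y142.40 F4052
G1 X55.13 Y142.40 F4052
G1 X55.13 Y164.33 F4052
M5
G00 X44.75 Y70.07
M4 S777
G1 X44.02 Y73.72 F685
G1 X41.96 Y76.82 F685
G1 X38.86 Y78.88 F685
G1 X35.21 Y79.61 F685
G1 X31.56 Y78.88 F685
G1 X28.46 Y76.82 F685
G1 X26.40 Y73.72 F685
G1 X25.67 Y70.07 F685
G1 X26.40 Y66.42 F685
G1 X28.46 Y63.32 F685
G1 X31.56 Y61.26 F685
G1 X35.21 Y60.53 F685
G1 X38.86 Y61.26 F685
G1 X41.96 Y63.32 F685
G1 X44.02 Y66.42 F685
G1 X44.75 Y70.07 F685
M5
G00 X20.13 Y131.51
M4 S524
G1 X35.53 Y131.51 F1997
G1 X35.53 Y39.57 F1997
G1 X20.13 Y39.57 F1997
G1 X20.13 Y131.51 F1997
M5
G00 X0.00 Y0.00

Since the viewBox matches the mm dimensions, user units are millimetres directly. The only transform is the Y-flip y_m = 194.39 − y_svg.

Shape 1 is a rectangle drawn with `<polygon>`. Its stroke #ff00ff means engrave at S270, F4052. After flipping Y the toolpath is (55.13,164.33) → (106.62,164.33) → (106.62,142.40) → (55.13,142.40) → (55.13,164.33), returning to the start.

Shape 2 is a circle drawn with `<circle>`. Its stroke #0000ff means cut at S777, F685. After flipping Y the toolpath is (44.75,70.07) → (44.02,73.72) → (41.96,76.82) → (38.86,78.88) → (35.21,79.61) → (31.56,78.88) → (28.46,76.82) → (26.40,73.72) → (25.67,70.07) → (26.40,66.42) → (28.46,63.32) → (31.56,61.26) → (35.21,60.53) → (38.86,61.26) → (41.96,63.32) → (44.02,66.42) → (44.75,70.07), returning to the start.

Shape 3 is a rectangle drawn with `<polygon>`. Its stroke #008000 means score at S524, F1997. After flipping Y the toolpath is (20.13,131.51) → (35.53,131.51) → (35.53,39.57) → (20.13,39.57) → (20.13,131.51), returning to the start.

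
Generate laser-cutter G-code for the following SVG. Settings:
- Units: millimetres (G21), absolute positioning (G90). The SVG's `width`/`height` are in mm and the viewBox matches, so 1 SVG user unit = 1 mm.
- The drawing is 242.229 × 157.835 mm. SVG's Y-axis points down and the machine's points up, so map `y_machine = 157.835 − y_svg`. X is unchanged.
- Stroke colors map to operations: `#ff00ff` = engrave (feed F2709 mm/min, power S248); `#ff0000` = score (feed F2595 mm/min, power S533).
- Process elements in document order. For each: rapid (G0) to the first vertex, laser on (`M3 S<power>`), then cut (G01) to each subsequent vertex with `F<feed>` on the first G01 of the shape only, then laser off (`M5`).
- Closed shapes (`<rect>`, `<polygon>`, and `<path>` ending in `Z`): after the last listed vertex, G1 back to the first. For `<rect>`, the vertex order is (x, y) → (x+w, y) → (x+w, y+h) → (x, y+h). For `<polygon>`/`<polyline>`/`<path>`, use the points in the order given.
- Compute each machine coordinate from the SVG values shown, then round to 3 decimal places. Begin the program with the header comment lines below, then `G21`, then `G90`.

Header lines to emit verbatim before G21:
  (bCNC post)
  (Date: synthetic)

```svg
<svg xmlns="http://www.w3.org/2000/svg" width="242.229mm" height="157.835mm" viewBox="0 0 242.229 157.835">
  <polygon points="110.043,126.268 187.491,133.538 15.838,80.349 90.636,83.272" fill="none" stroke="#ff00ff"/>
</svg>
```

1 u = 1 mm; y_m = 157.835 − y.

[1] `<polygon>` closed polygon, #ff00ff→engrave S248 F2709: (110.043,31.567) → (187.491,24.297) → (15.838,77.486) → (90.636,74.563) → (110.043,31.567) (closed)

(bCNC post)
(Date: synthetic)
G21
G90
G0 X110.043 Y31.567
M3 S248
G01 X187.491 Y24.297 F2709
G01 X15.838 Y77.486
G01 X90.636 Y74.563
G01 X110.043 Y31.567
M5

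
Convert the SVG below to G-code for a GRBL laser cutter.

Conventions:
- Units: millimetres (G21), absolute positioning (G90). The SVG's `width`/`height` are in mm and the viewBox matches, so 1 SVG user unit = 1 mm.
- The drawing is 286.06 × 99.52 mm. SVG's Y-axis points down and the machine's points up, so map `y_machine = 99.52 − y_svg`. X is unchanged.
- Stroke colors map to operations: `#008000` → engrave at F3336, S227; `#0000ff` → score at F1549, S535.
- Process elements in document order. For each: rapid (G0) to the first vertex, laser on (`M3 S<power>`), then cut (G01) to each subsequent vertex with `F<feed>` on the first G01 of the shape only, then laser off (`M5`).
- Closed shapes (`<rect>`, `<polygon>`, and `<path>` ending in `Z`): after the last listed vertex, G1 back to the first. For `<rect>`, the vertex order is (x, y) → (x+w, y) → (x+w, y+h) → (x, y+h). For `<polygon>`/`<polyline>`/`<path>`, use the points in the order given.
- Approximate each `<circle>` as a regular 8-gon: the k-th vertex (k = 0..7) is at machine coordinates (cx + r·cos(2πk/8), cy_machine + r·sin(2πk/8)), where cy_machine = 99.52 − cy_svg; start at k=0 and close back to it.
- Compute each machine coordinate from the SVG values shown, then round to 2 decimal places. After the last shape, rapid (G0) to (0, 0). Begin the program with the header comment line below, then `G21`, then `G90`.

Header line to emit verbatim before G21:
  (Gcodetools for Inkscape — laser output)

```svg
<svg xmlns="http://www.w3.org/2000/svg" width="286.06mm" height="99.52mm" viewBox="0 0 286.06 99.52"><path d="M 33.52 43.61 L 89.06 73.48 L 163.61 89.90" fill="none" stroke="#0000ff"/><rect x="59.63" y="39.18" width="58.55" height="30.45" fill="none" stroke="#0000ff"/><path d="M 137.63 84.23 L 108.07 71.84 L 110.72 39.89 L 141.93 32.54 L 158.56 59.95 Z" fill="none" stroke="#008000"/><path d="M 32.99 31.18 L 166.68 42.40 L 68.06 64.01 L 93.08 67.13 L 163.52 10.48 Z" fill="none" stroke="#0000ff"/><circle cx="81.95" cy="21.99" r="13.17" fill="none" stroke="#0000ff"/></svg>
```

1 u = 1 mm; y_m = 99.52 − y.

[1] `<path>` open polyline, #0000ff→score S535 F1549: (33.52,55.91) → (89.06,26.04) → (163.61,9.62)

[2] `<rect>` rectangle, #0000ff→score S535 F1549: (59.63,60.34) → (118.18,60.34) → (118.18,29.89) → (59.63,29.89) → (59.63,60.34) (closed)

[3] `<path>` regular polygon, #008000→engrave S227 F3336: (137.63,15.29) → (108.07,27.68) → (110.72,59.63) → (141.93,66.98) → (158.56,39.57) → (137.63,15.29) (closed)

[4] `<path>` closed polygon, #0000ff→score S535 F1549: (32.99,68.34) → (166.68,57.12) → (68.06,35.51) → (93.08,32.39) → (163.52,89.04) → (32.99,68.34) (closed)

[5] `<circle>` circle, #0000ff→score S535 F1549: (95.12,77.53) → (91.26,86.84) → (81.95,90.70) → (72.64,86.84) → (68.78,77.53) → (72.64,68.22) → (81.95,64.36) → (91.26,68.22) → (95.12,77.53) (closed)

(Gcodetools for Inkscape — laser output)
G21
G90
G0 X33.52 Y55.91
M3 S535
G01 X89.06 Y26.04 F1549
G01 X163.61 Y9.62
M5
G0 X59.63 Y60.34
M3 S535
G01 X118.18 Y60.34 F1549
G01 X118.18 Y29.89
G01 X59.63 Y29.89
G01 X59.63 Y60.34
M5
G0 X137.63 Y15.29
M3 S227
G01 X108.07 Y27.68 F3336
G01 X110.72 Y59.63
G01 X141.93 Y66.98
G01 X158.56 Y39.57
G01 X137.63 Y15.29
M5
G0 X32.99 Y68.34
M3 S535
G01 X166.68 Y57.12 F1549
G01 X68.06 Y35.51
G01 X93.08 Y32.39
G01 X163.52 Y89.04
G01 X32.99 Y68.34
M5
G0 X95.12 Y77.53
M3 S535
G01 X91.26 Y86.84 F1549
G01 X81.95 Y90.70
G01 X72.64 Y86.84
G01 X68.78 Y77.53
G01 X72.64 Y68.22
G01 X81.95 Y64.36
G01 X91.26 Y68.22
G01 X95.12 Y77.53
M5
G0 X0.00 Y0.00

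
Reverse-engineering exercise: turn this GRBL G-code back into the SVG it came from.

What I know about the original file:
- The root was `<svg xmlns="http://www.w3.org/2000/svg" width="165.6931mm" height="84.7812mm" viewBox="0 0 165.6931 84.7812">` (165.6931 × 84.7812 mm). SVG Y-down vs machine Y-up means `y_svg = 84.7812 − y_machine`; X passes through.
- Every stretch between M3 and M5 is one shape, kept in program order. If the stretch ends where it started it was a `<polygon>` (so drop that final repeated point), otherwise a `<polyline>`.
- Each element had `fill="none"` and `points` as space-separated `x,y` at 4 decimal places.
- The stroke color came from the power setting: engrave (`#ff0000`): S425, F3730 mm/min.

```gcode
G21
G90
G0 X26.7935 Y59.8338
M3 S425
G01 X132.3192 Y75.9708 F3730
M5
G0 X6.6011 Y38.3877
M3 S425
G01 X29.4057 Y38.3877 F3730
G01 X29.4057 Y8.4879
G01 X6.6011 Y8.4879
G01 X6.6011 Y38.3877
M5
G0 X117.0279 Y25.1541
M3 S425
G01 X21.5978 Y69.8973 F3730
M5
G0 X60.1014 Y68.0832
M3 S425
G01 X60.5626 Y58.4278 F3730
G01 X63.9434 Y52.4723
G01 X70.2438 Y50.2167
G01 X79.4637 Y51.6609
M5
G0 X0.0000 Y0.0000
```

<svg xmlns="http://www.w3.org/2000/svg" width="165.6931mm" height="84.7812mm" viewBox="0 0 165.6931 84.7812">
  <polyline points="26.7935,24.9474 132.3192,8.8104" fill="none" stroke="#ff0000"/>
  <polygon points="6.6011,46.3935 29.4057,46.3935 29.4057,76.2933 6.6011,76.2933" fill="none" stroke="#ff0000"/>
  <polyline points="117.0279,59.6271 21.5978,14.8839" fill="none" stroke="#ff0000"/>
  <polyline points="60.1014,16.6980 60.5626,26.3534 63.9434,32.3089 70.2438,34.5645 79.4637,33.1203" fill="none" stroke="#ff0000"/>
</svg>

Each laser-on run becomes one SVG element. Flip Y back into SVG space with y_svg = 84.7812 − y_machine. Every run uses S425, so all elements get stroke `#ff0000` (engrave).

Run 1: The run is open, so emit a `<polyline>` with points (Y-flipped): 26.7935,24.9474 132.3192,8.8104.

Run 2: The run returns to its start, so emit a `<polygon>` with points (Y-flipped): 6.6011,46.3935 29.4057,46.3935 29.4057,76.2933 6.6011,76.2933.

Run 3: The run is open, so emit a `<polyline>` with points (Y-flipped): 117.0279,59.6271 21.5978,14.8839.

Run 4: The run is open, so emit a `<polyline>` with points (Y-flipped): 60.1014,16.6980 60.5626,26.3534 63.9434,32.3089 70.2438,34.5645 79.4637,33.1203.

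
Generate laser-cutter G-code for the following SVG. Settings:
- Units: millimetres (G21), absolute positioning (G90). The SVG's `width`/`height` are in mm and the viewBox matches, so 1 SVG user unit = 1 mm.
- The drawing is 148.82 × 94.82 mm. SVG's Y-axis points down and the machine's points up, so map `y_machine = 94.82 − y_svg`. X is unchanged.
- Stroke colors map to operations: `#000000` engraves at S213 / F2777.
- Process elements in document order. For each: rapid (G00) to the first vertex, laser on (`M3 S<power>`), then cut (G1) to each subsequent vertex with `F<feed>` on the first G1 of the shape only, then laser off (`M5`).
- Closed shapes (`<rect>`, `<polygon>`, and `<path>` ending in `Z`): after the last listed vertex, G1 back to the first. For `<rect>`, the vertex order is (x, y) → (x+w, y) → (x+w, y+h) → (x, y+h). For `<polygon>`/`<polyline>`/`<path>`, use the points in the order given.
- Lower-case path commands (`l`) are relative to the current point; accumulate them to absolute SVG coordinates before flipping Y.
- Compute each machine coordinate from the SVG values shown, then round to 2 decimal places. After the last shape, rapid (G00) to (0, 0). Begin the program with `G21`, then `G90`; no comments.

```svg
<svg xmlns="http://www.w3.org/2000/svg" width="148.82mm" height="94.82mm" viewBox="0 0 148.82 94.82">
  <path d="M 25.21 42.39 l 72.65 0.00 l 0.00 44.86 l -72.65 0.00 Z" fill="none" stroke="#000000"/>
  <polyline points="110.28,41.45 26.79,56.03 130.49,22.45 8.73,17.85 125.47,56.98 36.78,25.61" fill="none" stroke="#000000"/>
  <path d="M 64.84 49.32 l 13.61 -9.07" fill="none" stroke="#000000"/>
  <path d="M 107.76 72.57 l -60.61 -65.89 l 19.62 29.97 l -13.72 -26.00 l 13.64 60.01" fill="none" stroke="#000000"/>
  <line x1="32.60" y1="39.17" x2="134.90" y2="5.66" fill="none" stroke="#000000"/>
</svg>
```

Since the viewBox matches the mm dimensions, user units are millimetres directly. The only transform is the Y-flip y_m = 94.82 − y_svg.

Shape 1 is a rectangle drawn with `<path>`. Its stroke #000000 means engrave at S213, F2777. After flipping Y the toolpath is (25.21,52.43) → (97.86,52.43) → (97.86,7.57) → (25.21,7.57) → (25.21,52.43), returning to the start.

Shape 2 is a open polyline drawn with `<polyline>`. Its stroke #000000 means engrave at S213, F2777. After flipping Y the toolpath is (110.28,53.37) → (26.79,38.79) → (130.49,72.37) → (8.73,76.97) → (125.47,37.84) → (36.78,69.21).

Shape 3 is a line segment drawn with `<path>`. Its stroke #000000 means engrave at S213, F2777. After flipping Y the toolpath is (64.84,45.50) → (78.45,54.57).

Shape 4 is a open polyline drawn with `<path>`. Its stroke #000000 means engrave at S213, F2777. After flipping Y the toolpath is (107.76,22.25) → (47.15,88.14) → (66.77,58.17) → (53.05,84.17) → (66.69,24.16).

Shape 5 is a line segment drawn with `<line>`. Its stroke #000000 means engrave at S213, F2777. After flipping Y the toolpath is (32.60,55.65) → (134.90,89.16).

G21
G90
G00 X25.21 Y52.43
M3 S213
G1 X97.86 Y52.43 F2777
G1 X97.86 Y7.57
G1 X25.21 Y7.57
G1 X25.21 Y52.43
M5
G00 X110.28 Y53.37
M3 S213
G1 X26.79 Y38.79 F2777
G1 X130.49 Y72.37
G1 X8.73 Y76.97
G1 X125.47 Y37.84
G1 X36.78 Y69.21
M5
G00 X64.84 Y45.50
M3 S213
G1 X78.45 Y54.57 F2777
M5
G00 X107.76 Y22.25
M3 S213
G1 X47.15 Y88.14 F2777
G1 X66.77 Y58.17
G1 X53.05 Y84.17
G1 X66.69 Y24.16
M5
G00 X32.60 Y55.65
M3 S213
G1 X134.90 Y89.16 F2777
M5
G00 X0.00 Y0.00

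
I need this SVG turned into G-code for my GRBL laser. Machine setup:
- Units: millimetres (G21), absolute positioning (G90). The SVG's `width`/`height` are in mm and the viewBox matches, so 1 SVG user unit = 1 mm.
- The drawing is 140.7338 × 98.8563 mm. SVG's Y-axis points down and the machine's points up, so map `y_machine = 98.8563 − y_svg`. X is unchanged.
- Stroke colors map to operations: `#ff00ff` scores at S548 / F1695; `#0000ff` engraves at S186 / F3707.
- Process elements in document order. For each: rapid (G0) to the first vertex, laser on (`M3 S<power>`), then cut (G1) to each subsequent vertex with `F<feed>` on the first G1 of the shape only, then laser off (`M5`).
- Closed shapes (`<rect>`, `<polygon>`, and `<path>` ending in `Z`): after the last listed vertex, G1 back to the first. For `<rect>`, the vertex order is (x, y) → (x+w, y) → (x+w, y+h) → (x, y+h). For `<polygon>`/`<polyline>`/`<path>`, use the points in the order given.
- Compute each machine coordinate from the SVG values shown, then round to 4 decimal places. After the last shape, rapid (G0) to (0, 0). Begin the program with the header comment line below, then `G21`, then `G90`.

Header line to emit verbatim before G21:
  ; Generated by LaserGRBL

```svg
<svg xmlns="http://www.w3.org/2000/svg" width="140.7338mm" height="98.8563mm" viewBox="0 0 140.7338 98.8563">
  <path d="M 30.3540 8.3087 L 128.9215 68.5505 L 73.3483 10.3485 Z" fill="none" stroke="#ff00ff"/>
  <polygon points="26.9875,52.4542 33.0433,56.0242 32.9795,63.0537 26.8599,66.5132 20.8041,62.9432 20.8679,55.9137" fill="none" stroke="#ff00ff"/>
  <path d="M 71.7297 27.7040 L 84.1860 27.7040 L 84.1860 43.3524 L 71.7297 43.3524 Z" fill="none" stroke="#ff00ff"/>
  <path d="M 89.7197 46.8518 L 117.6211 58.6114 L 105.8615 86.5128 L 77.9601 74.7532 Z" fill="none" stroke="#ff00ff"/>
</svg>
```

; Generated by LaserGRBL
G21
G90
G0 X30.3540 Y90.5476
M3 S548
G1 X128.9215 Y30.3058 F1695
G1 X73.3483 Y88.5078
G1 X30.3540 Y90.5476
M5
G0 X26.9875 Y46.4021
M3 S548
G1 X33.0433 Y42.8321 F1695
G1 X32.9795 Y35.8026
G1 X26.8599 Y32.3431
G1 X20.8041 Y35.9131
G1 X20.8679 Y42.9426
G1 X26.9875 Y46.4021
M5
G0 X71.7297 Y71.1523
M3 S548
G1 X84.1860 Y71.1523 F1695
G1 X84.1860 Y55.5039
G1 X71.7297 Y55.5039
G1 X71.7297 Y71.1523
M5
G0 X89.7197 Y52.0045
M3 S548
G1 X117.6211 Y40.2449 F1695
G1 X105.8615 Y12.3435
G1 X77.9601 Y24.1031
G1 X89.7197 Y52.0045
M5
G0 X0.0000 Y0.0000

1 u = 1 mm; y_m = 98.8563 − y.

[1] `<path>` closed polygon, #ff00ff→score S548 F1695: (30.3540,90.5476) → (128.9215,30.3058) → (73.3483,88.5078) → (30.3540,90.5476) (closed)

[2] `<polygon>` regular polygon, #ff00ff→score S548 F1695: (26.9875,46.4021) → (33.0433,42.8321) → (32.9795,35.8026) → (26.8599,32.3431) → (20.8041,35.9131) → (20.8679,42.9426) → (26.9875,46.4021) (closed)

[3] `<path>` rectangle, #ff00ff→score S548 F1695: (71.7297,71.1523) → (84.1860,71.1523) → (84.1860,55.5039) → (71.7297,55.5039) → (71.7297,71.1523) (closed)

[4] `<path>` regular polygon, #ff00ff→score S548 F1695: (89.7197,52.0045) → (117.6211,40.2449) → (105.8615,12.3435) → (77.9601,24.1031) → (89.7197,52.0045) (closed)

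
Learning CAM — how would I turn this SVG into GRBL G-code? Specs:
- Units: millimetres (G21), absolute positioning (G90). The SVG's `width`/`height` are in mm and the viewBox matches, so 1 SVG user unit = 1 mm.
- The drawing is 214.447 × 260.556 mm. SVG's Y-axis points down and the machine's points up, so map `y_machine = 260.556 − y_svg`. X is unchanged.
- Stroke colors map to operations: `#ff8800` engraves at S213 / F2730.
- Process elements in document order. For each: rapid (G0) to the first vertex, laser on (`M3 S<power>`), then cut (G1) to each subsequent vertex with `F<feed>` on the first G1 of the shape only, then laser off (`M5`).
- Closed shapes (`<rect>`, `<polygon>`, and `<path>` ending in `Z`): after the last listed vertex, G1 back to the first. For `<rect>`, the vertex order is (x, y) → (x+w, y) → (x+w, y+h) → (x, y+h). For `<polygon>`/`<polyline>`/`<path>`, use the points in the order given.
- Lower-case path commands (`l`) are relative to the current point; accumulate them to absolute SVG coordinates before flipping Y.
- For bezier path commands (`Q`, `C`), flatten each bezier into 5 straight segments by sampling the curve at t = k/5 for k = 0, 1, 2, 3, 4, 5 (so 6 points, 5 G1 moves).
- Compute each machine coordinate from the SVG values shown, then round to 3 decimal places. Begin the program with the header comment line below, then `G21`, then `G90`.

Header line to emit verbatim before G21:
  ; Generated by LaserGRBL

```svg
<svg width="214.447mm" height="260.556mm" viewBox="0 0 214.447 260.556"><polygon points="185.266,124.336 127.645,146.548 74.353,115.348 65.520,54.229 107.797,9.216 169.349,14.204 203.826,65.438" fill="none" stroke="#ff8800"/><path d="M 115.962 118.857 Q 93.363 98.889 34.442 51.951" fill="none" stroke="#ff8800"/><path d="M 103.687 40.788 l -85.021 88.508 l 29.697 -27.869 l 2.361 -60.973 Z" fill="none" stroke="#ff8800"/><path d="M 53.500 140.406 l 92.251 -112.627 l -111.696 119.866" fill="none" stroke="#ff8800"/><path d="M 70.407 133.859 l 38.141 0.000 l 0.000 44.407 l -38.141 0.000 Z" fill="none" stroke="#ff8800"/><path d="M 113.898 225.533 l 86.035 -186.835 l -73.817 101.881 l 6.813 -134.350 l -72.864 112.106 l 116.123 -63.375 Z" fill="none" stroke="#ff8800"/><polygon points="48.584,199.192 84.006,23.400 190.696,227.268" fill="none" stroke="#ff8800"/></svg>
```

1 u = 1 mm; y_m = 260.556 − y.

[1] `<polygon>` regular polygon, #ff8800→engrave S213 F2730: (185.266,136.220) → (127.645,114.008) → (74.353,145.208) → (65.520,206.327) → (107.797,251.340) → (169.349,246.352) → (203.826,195.118) → (185.266,136.220) (closed)

[2] `<path>` quadratic bezier, #ff8800→engrave S213 F2730: (115.962,141.699) → (105.470,150.765) → (92.071,161.989) → (75.767,175.370) → (56.558,190.909) → (34.442,208.605)

[3] `<path>` closed polygon, #ff8800→engrave S213 F2730: (103.687,219.768) → (18.666,131.260) → (48.363,159.129) → (50.724,220.102) → (103.687,219.768) (closed)

[4] `<path>` open polyline, #ff8800→engrave S213 F2730: (53.500,120.150) → (145.751,232.777) → (34.055,112.911)

[5] `<path>` rectangle, #ff8800→engrave S213 F2730: (70.407,126.697) → (108.548,126.697) → (108.548,82.290) → (70.407,82.290) → (70.407,126.697) (closed)

[6] `<path>` closed polygon, #ff8800→engrave S213 F2730: (113.898,35.023) → (199.933,221.858) → (126.116,119.977) → (132.929,254.327) → (60.065,142.221) → (176.188,205.596) → (113.898,35.023) (closed)

[7] `<polygon>` closed polygon, #ff8800→engrave S213 F2730: (48.584,61.364) → (84.006,237.156) → (190.696,33.288) → (48.584,61.364) (closed)

; Generated by LaserGRBL
G21
G90
G0 X185.266 Y136.220
M3 S213
G1 X127.645 Y114.008 F2730
G1 X74.353 Y145.208
G1 X65.520 Y206.327
G1 X107.797 Y251.340
G1 X169.349 Y246.352
G1 X203.826 Y195.118
G1 X185.266 Y136.220
M5
G0 X115.962 Y141.699
M3 S213
G1 X105.470 Y150.765 F2730
G1 X92.071 Y161.989
G1 X75.767 Y175.370
G1 X56.558 Y190.909
G1 X34.442 Y208.605
M5
G0 X103.687 Y219.768
M3 S213
G1 X18.666 Y131.260 F2730
G1 X48.363 Y159.129
G1 X50.724 Y220.102
G1 X103.687 Y219.768
M5
G0 X53.500 Y120.150
M3 S213
G1 X145.751 Y232.777 F2730
G1 X34.055 Y112.911
M5
G0 X70.407 Y126.697
M3 S213
G1 X108.548 Y126.697 F2730
G1 X108.548 Y82.290
G1 X70.407 Y82.290
G1 X70.407 Y126.697
M5
G0 X113.898 Y35.023
M3 S213
G1 X199.933 Y221.858 F2730
G1 X126.116 Y119.977
G1 X132.929 Y254.327
G1 X60.065 Y142.221
G1 X176.188 Y205.596
G1 X113.898 Y35.023
M5
G0 X48.584 Y61.364
M3 S213
G1 X84.006 Y237.156 F2730
G1 X190.696 Y33.288
G1 X48.584 Y61.364
M5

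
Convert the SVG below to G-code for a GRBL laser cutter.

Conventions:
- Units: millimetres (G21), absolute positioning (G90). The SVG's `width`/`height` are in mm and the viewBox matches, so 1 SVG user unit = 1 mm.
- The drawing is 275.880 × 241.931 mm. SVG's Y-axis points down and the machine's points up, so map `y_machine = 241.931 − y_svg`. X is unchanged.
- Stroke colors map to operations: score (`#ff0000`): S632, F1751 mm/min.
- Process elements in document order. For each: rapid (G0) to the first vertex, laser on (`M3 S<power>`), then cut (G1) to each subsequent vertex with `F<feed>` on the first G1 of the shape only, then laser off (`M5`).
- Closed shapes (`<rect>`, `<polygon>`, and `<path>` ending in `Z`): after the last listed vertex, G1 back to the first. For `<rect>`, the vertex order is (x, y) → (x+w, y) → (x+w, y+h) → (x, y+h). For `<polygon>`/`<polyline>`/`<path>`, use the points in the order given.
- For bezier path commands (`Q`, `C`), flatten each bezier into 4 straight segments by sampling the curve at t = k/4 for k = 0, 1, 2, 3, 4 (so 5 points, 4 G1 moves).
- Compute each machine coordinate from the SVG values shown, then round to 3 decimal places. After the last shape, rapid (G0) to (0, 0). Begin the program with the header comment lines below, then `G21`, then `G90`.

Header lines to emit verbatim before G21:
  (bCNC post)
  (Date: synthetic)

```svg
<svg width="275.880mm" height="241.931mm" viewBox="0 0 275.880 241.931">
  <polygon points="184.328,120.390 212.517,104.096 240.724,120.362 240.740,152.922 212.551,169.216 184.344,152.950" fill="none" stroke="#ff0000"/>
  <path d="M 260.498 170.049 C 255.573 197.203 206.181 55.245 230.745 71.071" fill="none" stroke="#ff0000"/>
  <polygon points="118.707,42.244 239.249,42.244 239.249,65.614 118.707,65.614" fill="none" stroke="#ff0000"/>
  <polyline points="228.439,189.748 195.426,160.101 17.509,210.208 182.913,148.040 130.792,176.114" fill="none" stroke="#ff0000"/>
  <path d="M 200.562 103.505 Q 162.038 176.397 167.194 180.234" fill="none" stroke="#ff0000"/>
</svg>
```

(bCNC post)
(Date: synthetic)
G21
G90
G0 X184.328 Y121.541
M3 S632
G1 X212.517 Y137.835 F1751
G1 X240.724 Y121.569
G1 X240.740 Y89.009
G1 X212.551 Y72.715
G1 X184.344 Y88.981
G1 X184.328 Y121.541
M5
G0 X260.498 Y71.882
M3 S632
G1 X250.317 Y78.117 F1751
G1 X234.563 Y117.123
G1 X224.338 Y158.253
G1 X230.745 Y170.860
M5
G0 X118.707 Y199.687
M3 S632
G1 X239.249 Y199.687 F1751
G1 X239.249 Y176.317
G1 X118.707 Y176.317
G1 X118.707 Y199.687
M5
G0 X228.439 Y52.183
M3 S632
G1 X195.426 Y81.830 F1751
G1 X17.509 Y31.723
G1 X182.913 Y93.891
G1 X130.792 Y65.817
M5
G0 X200.562 Y138.426
M3 S632
G1 X184.030 Y106.296 F1751
G1 X172.958 Y82.798
G1 X167.346 Y67.931
G1 X167.194 Y61.697
M5
G0 X0.000 Y0.000

viewBox `0 0 275.880 241.931` with mm width/height → 1 unit = 1 mm. Flip: y_m = 241.931 − y_svg.

**Shape 1** — `<polygon>` regular polygon, stroke `#ff0000` → score (S632, F1751). Machine vertices: (184.328,121.541) → (212.517,137.835) → (240.724,121.569) → (240.740,89.009) → (212.551,72.715) → (184.344,88.981) → (184.328,121.541). Closed: final G1 returns to the first vertex.

**Shape 2** — `<path>` cubic bezier, stroke `#ff0000` → score (S632, F1751). Control points (SVG): P0=(260.498,170.049), P1=(255.573,197.203), P2=(206.181,55.245), P3=(230.745,71.071); sampled at t=k/4. Machine vertices: (260.498,71.882) → (250.317,78.117) → (234.563,117.123) → (224.338,158.253) → (230.745,170.860). Open path.

**Shape 3** — `<polygon>` rectangle, stroke `#ff0000` → score (S632, F1751). Machine vertices: (118.707,199.687) → (239.249,199.687) → (239.249,176.317) → (118.707,176.317) → (118.707,199.687). Closed: final G1 returns to the first vertex.

**Shape 4** — `<polyline>` open polyline, stroke `#ff0000` → score (S632, F1751). Machine vertices: (228.439,52.183) → (195.426,81.830) → (17.509,31.723) → (182.913,93.891) → (130.792,65.817). Open path.

**Shape 5** — `<path>` quadratic bezier, stroke `#ff0000` → score (S632, F1751). Control points (SVG): P0=(200.562,103.505), P1=(162.038,176.397), P2=(167.194,180.234); sampled at t=k/4. Machine vertices: (200.562,138.426) → (184.030,106.296) → (172.958,82.798) → (167.346,67.931) → (167.194,61.697). Open path.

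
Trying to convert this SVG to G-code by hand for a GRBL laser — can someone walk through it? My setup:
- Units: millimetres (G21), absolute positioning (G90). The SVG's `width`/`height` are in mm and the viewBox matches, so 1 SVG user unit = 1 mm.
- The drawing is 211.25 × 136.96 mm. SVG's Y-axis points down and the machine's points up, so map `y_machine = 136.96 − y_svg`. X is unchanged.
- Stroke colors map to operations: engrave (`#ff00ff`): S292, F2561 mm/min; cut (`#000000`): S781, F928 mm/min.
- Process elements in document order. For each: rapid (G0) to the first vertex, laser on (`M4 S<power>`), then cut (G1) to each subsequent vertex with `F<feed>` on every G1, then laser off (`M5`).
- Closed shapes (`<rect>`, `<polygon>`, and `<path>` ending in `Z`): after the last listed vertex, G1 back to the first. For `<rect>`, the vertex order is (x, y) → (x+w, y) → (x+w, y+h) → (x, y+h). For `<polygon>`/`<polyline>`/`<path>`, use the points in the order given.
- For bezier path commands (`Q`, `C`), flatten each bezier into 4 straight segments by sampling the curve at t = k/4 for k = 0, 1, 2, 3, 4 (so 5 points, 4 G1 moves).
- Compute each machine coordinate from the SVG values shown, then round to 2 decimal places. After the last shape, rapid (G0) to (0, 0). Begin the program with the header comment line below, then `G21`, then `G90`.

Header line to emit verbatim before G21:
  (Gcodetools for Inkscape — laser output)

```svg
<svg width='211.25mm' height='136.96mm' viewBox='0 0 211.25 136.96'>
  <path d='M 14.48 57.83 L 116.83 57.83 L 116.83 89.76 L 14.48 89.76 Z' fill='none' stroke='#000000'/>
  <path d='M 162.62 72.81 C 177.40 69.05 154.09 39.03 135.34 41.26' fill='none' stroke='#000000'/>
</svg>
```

1 u = 1 mm; y_m = 136.96 − y.

[1] `<path>` rectangle, #000000→cut S781 F928: (14.48,79.13) → (116.83,79.13) → (116.83,47.20) → (14.48,47.20) → (14.48,79.13) (closed)

[2] `<path>` cubic bezier, #000000→cut S781 F928: (162.62,64.15) → (167.23,70.98) → (161.55,82.17) → (149.59,92.24) → (135.34,95.70)

(Gcodetools for Inkscape — laser output)
G21
G90
G0 X14.48 Y79.13
M4 S781
G1 X116.83 Y79.13 F928
G1 X116.83 Y47.20 F928
G1 X14.48 Y47.20 F928
G1 X14.48 Y79.13 F928
M5
G0 X162.62 Y64.15
M4 S781
G1 X167.23 Y70.98 F928
G1 X161.55 Y82.17 F928
G1 X149.59 Y92.24 F928
G1 X135.34 Y95.70 F928
M5
G0 X0.00 Y0.00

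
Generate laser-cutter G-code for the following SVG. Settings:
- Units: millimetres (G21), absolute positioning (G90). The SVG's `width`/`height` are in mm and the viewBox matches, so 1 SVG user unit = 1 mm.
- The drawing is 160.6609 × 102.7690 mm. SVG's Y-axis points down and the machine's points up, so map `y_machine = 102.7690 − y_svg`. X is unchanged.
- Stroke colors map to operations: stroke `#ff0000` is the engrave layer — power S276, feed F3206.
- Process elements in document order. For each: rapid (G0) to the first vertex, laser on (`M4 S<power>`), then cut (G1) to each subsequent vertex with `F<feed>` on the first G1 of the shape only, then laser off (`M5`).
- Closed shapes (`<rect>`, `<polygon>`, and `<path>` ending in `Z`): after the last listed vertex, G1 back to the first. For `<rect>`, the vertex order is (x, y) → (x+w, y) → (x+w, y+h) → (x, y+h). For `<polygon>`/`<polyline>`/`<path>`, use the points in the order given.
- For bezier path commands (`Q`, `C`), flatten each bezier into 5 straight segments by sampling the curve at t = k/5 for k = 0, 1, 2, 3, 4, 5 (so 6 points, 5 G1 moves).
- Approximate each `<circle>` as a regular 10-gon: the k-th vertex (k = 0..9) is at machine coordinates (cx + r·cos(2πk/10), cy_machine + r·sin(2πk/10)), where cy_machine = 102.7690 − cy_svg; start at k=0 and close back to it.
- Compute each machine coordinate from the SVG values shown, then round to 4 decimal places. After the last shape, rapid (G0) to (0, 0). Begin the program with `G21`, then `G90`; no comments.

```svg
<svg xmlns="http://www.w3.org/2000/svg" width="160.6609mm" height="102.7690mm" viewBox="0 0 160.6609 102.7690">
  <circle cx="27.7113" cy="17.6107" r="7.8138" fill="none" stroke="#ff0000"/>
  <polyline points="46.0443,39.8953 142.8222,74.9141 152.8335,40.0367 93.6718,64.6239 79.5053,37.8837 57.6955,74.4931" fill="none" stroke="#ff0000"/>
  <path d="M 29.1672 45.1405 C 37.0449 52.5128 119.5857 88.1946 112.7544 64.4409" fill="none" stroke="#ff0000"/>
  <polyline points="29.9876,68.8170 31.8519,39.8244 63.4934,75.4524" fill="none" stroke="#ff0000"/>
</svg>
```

G21
G90
G0 X35.5251 Y85.1583
M4 S276
G1 X34.0328 Y89.7511 F3206
G1 X30.1259 Y92.5897
G1 X25.2967 Y92.5897
G1 X21.3898 Y89.7511
G1 X19.8975 Y85.1583
G1 X21.3898 Y80.5655
G1 X25.2967 Y77.7269
G1 X30.1259 Y77.7269
G1 X34.0328 Y80.5655
G1 X35.5251 Y85.1583
M5
G0 X46.0443 Y62.8737
M4 S276
G1 X142.8222 Y27.8549 F3206
G1 X152.8335 Y62.7323
G1 X93.6718 Y38.1451
G1 X79.5053 Y64.8853
G1 X57.6955 Y28.2759
M5
G0 X29.1672 Y57.6285
M4 S276
G1 X41.5411 Y50.5099 F3206
G1 X63.9605 Y40.8089
G1 X88.5516 Y32.7370
G1 X107.4408 Y30.5062
G1 X112.7544 Y38.3281
M5
G0 X29.9876 Y33.9520
M4 S276
G1 X31.8519 Y62.9446 F3206
G1 X63.4934 Y27.3166
M5
G0 X0.0000 Y0.0000

1 u = 1 mm; y_m = 102.7690 − y.

[1] `<circle>` circle, #ff0000→engrave S276 F3206: (35.5251,85.1583) → (34.0328,89.7511) → (30.1259,92.5897) → (25.2967,92.5897) → (21.3898,89.7511) → (19.8975,85.1583) → (21.3898,80.5655) → (25.2967,77.7269) → (30.1259,77.7269) → (34.0328,80.5655) → (35.5251,85.1583) (closed)

[2] `<polyline>` open polyline, #ff0000→engrave S276 F3206: (46.0443,62.8737) → (142.8222,27.8549) → (152.8335,62.7323) → (93.6718,38.1451) → (79.5053,64.8853) → (57.6955,28.2759)

[3] `<path>` cubic bezier, #ff0000→engrave S276 F3206: (29.1672,57.6285) → (41.5411,50.5099) → (63.9605,40.8089) → (88.5516,32.7370) → (107.4408,30.5062) → (112.7544,38.3281)

[4] `<polyline>` open polyline, #ff0000→engrave S276 F3206: (29.9876,33.9520) → (31.8519,62.9446) → (63.4934,27.3166)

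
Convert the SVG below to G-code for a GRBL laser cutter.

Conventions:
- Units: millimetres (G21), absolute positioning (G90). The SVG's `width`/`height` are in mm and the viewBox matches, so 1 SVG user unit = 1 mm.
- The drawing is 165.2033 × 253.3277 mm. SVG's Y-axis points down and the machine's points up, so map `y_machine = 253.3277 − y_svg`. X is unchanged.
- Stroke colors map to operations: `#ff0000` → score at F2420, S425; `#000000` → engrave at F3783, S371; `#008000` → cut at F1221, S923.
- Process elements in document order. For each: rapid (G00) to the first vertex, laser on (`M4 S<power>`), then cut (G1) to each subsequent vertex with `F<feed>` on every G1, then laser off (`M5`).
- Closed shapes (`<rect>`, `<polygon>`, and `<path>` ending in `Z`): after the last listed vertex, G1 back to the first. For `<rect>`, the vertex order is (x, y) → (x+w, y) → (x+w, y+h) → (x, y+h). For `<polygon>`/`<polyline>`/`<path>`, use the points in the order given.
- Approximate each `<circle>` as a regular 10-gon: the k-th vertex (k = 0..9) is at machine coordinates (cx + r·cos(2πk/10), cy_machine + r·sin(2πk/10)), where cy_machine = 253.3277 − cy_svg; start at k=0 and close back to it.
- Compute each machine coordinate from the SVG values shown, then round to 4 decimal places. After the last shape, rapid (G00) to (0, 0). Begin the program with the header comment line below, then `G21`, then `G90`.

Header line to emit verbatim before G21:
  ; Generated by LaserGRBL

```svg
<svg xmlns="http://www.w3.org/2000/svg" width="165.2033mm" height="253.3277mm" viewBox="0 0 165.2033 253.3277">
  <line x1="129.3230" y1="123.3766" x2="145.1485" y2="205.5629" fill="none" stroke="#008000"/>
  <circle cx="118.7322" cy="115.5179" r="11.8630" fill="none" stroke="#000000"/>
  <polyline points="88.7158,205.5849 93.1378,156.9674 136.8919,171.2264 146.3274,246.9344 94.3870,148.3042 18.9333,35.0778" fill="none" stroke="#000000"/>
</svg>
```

; Generated by LaserGRBL
G21
G90
G00 X129.3230 Y129.9511
M4 S923
G1 X145.1485 Y47.7648 F1221
M5
G00 X130.5952 Y137.8098
M4 S371
G1 X128.3296 Y144.7827 F3783
G1 X122.3981 Y149.0922 F3783
G1 X115.0663 Y149.0922 F3783
G1 X109.1348 Y144.7827 F3783
G1 X106.8692 Y137.8098 F3783
G1 X109.1348 Y130.8369 F3783
G1 X115.0663 Y126.5274 F3783
G1 X122.3981 Y126.5274 F3783
G1 X128.3296 Y130.8369 F3783
G1 X130.5952 Y137.8098 F3783
M5
G00 X88.7158 Y47.7428
M4 S371
G1 X93.1378 Y96.3603 F3783
G1 X136.8919 Y82.1013 F3783
G1 X146.3274 Y6.3933 F3783
G1 X94.3870 Y105.0235 F3783
G1 X18.9333 Y218.2499 F3783
M5
G00 X0.0000 Y0.0000

1 u = 1 mm; y_m = 253.3277 − y.

[1] `<line>` line segment, #008000→cut S923 F1221: (129.3230,129.9511) → (145.1485,47.7648)

[2] `<circle>` circle, #000000→engrave S371 F3783: (130.5952,137.8098) → (128.3296,144.7827) → (122.3981,149.0922) → (115.0663,149.0922) → (109.1348,144.7827) → (106.8692,137.8098) → (109.1348,130.8369) → (115.0663,126.5274) → (122.3981,126.5274) → (128.3296,130.8369) → (130.5952,137.8098) (closed)

[3] `<polyline>` open polyline, #000000→engrave S371 F3783: (88.7158,47.7428) → (93.1378,96.3603) → (136.8919,82.1013) → (146.3274,6.3933) → (94.3870,105.0235) → (18.9333,218.2499)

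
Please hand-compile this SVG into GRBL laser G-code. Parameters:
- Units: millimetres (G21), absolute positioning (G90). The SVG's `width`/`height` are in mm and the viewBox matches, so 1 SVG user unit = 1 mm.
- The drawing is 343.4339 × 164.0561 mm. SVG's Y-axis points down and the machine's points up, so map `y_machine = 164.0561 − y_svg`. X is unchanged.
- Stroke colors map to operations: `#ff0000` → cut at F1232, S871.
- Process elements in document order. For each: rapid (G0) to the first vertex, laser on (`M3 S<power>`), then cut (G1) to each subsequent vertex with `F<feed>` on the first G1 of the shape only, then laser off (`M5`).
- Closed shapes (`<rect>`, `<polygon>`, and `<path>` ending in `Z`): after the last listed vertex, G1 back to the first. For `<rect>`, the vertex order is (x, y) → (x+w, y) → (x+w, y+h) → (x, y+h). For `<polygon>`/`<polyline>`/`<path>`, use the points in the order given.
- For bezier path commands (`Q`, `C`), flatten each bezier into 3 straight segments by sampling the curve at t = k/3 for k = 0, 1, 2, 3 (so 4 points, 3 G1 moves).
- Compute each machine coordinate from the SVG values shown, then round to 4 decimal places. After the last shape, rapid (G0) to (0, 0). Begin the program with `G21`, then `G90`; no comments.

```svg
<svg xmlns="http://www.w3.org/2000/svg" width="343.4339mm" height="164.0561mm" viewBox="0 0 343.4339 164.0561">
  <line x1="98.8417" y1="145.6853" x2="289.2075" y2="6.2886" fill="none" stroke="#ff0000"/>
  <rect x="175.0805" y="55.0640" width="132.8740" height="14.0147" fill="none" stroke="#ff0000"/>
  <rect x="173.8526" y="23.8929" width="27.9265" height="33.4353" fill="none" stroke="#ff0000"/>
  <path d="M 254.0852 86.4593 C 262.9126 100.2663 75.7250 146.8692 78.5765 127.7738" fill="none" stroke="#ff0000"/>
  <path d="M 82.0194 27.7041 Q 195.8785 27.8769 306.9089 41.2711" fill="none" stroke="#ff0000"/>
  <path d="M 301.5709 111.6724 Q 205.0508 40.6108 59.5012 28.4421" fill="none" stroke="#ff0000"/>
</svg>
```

G21
G90
G0 X98.8417 Y18.3708
M3 S871
G1 X289.2075 Y157.7675 F1232
M5
G0 X175.0805 Y108.9921
M3 S871
G1 X307.9545 Y108.9921 F1232
G1 X307.9545 Y94.9774
G1 X175.0805 Y94.9774
G1 X175.0805 Y108.9921
M5
G0 X173.8526 Y140.1632
M3 S871
G1 X201.7791 Y140.1632 F1232
G1 X201.7791 Y106.7279
G1 X173.8526 Y106.7279
G1 X173.8526 Y140.1632
M5
G0 X254.0852 Y77.5968
M3 S871
G1 X211.8726 Y56.5058 F1232
G1 X124.7731 Y35.4384
G1 X78.5765 Y36.2823
M5
G0 X82.0194 Y136.3520
M3 S871
G1 X157.6112 Y134.7678 F1232
G1 X232.5743 Y130.2454
G1 X306.9089 Y122.7850
M5
G0 X301.5709 Y52.3837
M3 S871
G1 X231.7764 Y93.2144 F1232
G1 X151.0865 Y120.9579
G1 X59.5012 Y135.6140
M5
G0 X0.0000 Y0.0000

Since the viewBox matches the mm dimensions, user units are millimetres directly. The only transform is the Y-flip y_m = 164.0561 − y_svg.

Shape 1 is a line segment drawn with `<line>`. Its stroke #ff0000 means cut at S871, F1232. After flipping Y the toolpath is (98.8417,18.3708) → (289.2075,157.7675).

Shape 2 is a rectangle drawn with `<rect>`. Its stroke #ff0000 means cut at S871, F1232. After flipping Y the toolpath is (175.0805,108.9921) → (307.9545,108.9921) → (307.9545,94.9774) → (175.0805,94.9774) → (175.0805,108.9921), returning to the start.

Shape 3 is a rectangle drawn with `<rect>`. Its stroke #ff0000 means cut at S871, F1232. After flipping Y the toolpath is (173.8526,140.1632) → (201.7791,140.1632) → (201.7791,106.7279) → (173.8526,106.7279) → (173.8526,140.1632), returning to the start.

Shape 4 is a cubic bezier drawn with `<path>`. Its stroke #ff0000 means cut at S871, F1232. After flipping Y the toolpath is (254.0852,77.5968) → (211.8726,56.5058) → (124.7731,35.4384) → (78.5765,36.2823).

Shape 5 is a quadratic bezier drawn with `<path>`. Its stroke #ff0000 means cut at S871, F1232. After flipping Y the toolpath is (82.0194,136.3520) → (157.6112,134.7678) → (232.5743,130.2454) → (306.9089,122.7850).

Shape 6 is a quadratic bezier drawn with `<path>`. Its stroke #ff0000 means cut at S871, F1232. After flipping Y the toolpath is (301.5709,52.3837) → (231.7764,93.2144) → (151.0865,120.9579) → (59.5012,135.6140).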